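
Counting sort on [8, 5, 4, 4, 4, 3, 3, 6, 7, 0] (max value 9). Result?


Count array: [1, 0, 0, 2, 3, 1, 1, 1, 1, 0]
Reconstruct: [0, 3, 3, 4, 4, 4, 5, 6, 7, 8]


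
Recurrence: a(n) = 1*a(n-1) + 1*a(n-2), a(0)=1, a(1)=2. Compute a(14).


Build bottom-up:
...a(12)=377, a(13)=610, a(14)=1*610+1*377=987


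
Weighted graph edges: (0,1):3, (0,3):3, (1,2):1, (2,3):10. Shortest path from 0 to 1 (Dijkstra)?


Dijkstra from 0:
Distances: {0: 0, 1: 3, 2: 4, 3: 3}
Shortest distance to 1 = 3, path = [0, 1]


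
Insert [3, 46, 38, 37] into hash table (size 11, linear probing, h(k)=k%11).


Insertions: 3->slot 3; 46->slot 2; 38->slot 5; 37->slot 4
Table: [None, None, 46, 3, 37, 38, None, None, None, None, None]


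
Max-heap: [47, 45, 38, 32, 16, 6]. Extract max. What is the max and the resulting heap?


Max = 47
Replace root with last, heapify down
Resulting heap: [45, 32, 38, 6, 16]


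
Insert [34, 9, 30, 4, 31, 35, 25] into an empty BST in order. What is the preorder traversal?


Root = 34; build tree by BST insertion.
Preorder traversal: [34, 9, 4, 30, 25, 31, 35]


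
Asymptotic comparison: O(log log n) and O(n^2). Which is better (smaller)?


double-logarithmic grows slower than quadratic
O(log log n) is asymptotically smaller; O(n^2) grows faster


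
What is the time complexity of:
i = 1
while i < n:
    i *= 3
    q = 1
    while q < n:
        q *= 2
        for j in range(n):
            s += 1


Per nesting level: O(log n) * O(log n) * O(n) = O(n (log n)^2)
Complexity: O(n (log n)^2)


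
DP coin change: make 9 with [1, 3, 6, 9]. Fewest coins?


dp[0]=0; dp[i]=1+min(dp[i-c] for c in coins)
...dp[4]=2, dp[5]=3, dp[6]=1, dp[7]=2, dp[8]=3, dp[9]=1
Minimum coins for 9 = 1


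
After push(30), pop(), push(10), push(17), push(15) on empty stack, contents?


push(30) -> [30]
pop() returns 30 -> []
push(10) -> [10]
push(17) -> [10, 17]
push(15) -> [10, 17, 15]
Final stack (bottom to top): [10, 17, 15]


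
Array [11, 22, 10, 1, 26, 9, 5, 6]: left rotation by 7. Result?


Left rotate by 7: [6, 11, 22, 10, 1, 26, 9, 5]


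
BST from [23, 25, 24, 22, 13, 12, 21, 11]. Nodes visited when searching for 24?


BST root = 23
Search for 24: compare at each node
Path: [23, 25, 24]


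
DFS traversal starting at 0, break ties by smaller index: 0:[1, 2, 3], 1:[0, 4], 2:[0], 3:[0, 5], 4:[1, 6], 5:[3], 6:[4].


DFS stack-based: start with [0]
Visit order: [0, 1, 4, 6, 2, 3, 5]


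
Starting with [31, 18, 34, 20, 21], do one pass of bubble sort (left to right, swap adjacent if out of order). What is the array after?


After one pass: [18, 31, 20, 21, 34]


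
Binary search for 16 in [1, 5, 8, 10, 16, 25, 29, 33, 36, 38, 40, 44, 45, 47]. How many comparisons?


Search for 16:
[0,13] mid=6 arr[6]=29
[0,5] mid=2 arr[2]=8
[3,5] mid=4 arr[4]=16
Total: 3 comparisons


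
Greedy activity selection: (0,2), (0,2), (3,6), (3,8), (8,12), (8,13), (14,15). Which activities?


Greedy: pick earliest-ending, then skip overlaps.
Selected (4 activities): [(0, 2), (3, 6), (8, 12), (14, 15)]


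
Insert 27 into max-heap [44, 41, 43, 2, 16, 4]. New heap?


Append 27: [44, 41, 43, 2, 16, 4, 27]
Bubble up: no swaps needed
Result: [44, 41, 43, 2, 16, 4, 27]


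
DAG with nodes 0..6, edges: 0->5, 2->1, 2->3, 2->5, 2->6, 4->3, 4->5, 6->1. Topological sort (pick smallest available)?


Kahn's algorithm, process smallest node first
Order: [0, 2, 4, 3, 5, 6, 1]


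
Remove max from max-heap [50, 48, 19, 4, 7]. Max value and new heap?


Max = 50
Replace root with last, heapify down
Resulting heap: [48, 7, 19, 4]


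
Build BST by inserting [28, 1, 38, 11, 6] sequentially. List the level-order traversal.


Root = 28; build tree by BST insertion.
Level-Order traversal: [28, 1, 38, 11, 6]


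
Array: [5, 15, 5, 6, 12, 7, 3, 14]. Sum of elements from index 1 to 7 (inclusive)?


Prefix sums: [0, 5, 20, 25, 31, 43, 50, 53, 67]
Sum[1..7] = prefix[8] - prefix[1] = 67 - 5 = 62


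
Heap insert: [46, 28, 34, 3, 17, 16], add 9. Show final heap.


Append 9: [46, 28, 34, 3, 17, 16, 9]
Bubble up: no swaps needed
Result: [46, 28, 34, 3, 17, 16, 9]


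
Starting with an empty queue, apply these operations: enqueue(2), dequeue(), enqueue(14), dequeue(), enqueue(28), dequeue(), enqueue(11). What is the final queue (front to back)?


enqueue(2) -> [2]
dequeue() returns 2 -> []
enqueue(14) -> [14]
dequeue() returns 14 -> []
enqueue(28) -> [28]
dequeue() returns 28 -> []
enqueue(11) -> [11]
Final queue (front to back): [11]


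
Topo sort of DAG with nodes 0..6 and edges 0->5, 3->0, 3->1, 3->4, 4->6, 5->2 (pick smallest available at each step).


Kahn's algorithm, process smallest node first
Order: [3, 0, 1, 4, 5, 2, 6]


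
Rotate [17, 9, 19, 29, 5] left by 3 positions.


Left rotate by 3: [29, 5, 17, 9, 19]


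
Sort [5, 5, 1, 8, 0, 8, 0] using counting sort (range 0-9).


Count array: [2, 1, 0, 0, 0, 2, 0, 0, 2, 0]
Reconstruct: [0, 0, 1, 5, 5, 8, 8]


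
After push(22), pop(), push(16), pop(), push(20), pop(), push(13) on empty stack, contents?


push(22) -> [22]
pop() returns 22 -> []
push(16) -> [16]
pop() returns 16 -> []
push(20) -> [20]
pop() returns 20 -> []
push(13) -> [13]
Final stack (bottom to top): [13]


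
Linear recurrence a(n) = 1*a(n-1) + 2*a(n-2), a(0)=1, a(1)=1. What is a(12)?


Build bottom-up:
...a(10)=683, a(11)=1365, a(12)=1*1365+2*683=2731


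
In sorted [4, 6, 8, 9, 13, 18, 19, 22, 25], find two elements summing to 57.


Two pointers: lo=0, hi=8
No pair sums to 57


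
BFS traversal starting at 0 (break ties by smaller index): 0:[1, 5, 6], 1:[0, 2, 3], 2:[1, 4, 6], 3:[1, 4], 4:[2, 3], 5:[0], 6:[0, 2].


BFS queue: start with [0]
Visit order: [0, 1, 5, 6, 2, 3, 4]


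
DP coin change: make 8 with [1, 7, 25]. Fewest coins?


dp[0]=0; dp[i]=1+min(dp[i-c] for c in coins)
...dp[3]=3, dp[4]=4, dp[5]=5, dp[6]=6, dp[7]=1, dp[8]=2
Minimum coins for 8 = 2


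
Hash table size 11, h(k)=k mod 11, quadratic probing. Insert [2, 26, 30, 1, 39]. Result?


Insertions: 2->slot 2; 26->slot 4; 30->slot 8; 1->slot 1; 39->slot 6
Table: [None, 1, 2, None, 26, None, 39, None, 30, None, None]


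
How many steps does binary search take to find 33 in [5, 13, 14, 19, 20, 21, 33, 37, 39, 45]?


Search for 33:
[0,9] mid=4 arr[4]=20
[5,9] mid=7 arr[7]=37
[5,6] mid=5 arr[5]=21
[6,6] mid=6 arr[6]=33
Total: 4 comparisons


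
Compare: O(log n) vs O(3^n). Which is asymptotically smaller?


logarithmic grows slower than exponential (base 3)
O(log n) is asymptotically smaller; O(3^n) grows faster


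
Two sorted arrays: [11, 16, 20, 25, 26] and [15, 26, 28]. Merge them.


Compare heads, take smaller each step.
Merged: [11, 15, 16, 20, 25, 26, 26, 28]


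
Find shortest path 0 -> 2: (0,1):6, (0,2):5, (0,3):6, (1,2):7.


Dijkstra from 0:
Distances: {0: 0, 1: 6, 2: 5, 3: 6}
Shortest distance to 2 = 5, path = [0, 2]


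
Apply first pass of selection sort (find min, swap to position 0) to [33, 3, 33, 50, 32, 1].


After one pass: [1, 3, 33, 50, 32, 33]


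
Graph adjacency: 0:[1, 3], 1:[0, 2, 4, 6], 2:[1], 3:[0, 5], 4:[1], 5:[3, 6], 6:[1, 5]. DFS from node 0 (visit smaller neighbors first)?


DFS stack-based: start with [0]
Visit order: [0, 1, 2, 4, 6, 5, 3]


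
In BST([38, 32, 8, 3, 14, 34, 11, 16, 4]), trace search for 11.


BST root = 38
Search for 11: compare at each node
Path: [38, 32, 8, 14, 11]


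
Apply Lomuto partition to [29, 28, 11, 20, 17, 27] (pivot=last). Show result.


Elements <= 27 go left of pivot.
Result: [11, 20, 17, 27, 29, 28], pivot at index 3


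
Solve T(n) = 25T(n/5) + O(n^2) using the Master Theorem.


a=25, b=5, c=2. log_5(25)=2 = c=2. Case 2: O(n^c log n) = O(n^2 log n)
Complexity: O(n^2 log n)


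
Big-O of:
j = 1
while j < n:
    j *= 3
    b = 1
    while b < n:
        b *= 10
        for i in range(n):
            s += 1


Per nesting level: O(log n) * O(log n) * O(n) = O(n (log n)^2)
Complexity: O(n (log n)^2)


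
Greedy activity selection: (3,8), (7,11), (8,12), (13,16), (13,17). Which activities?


Greedy: pick earliest-ending, then skip overlaps.
Selected (3 activities): [(3, 8), (8, 12), (13, 16)]


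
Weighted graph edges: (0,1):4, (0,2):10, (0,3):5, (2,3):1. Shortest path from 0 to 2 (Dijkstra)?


Dijkstra from 0:
Distances: {0: 0, 1: 4, 2: 6, 3: 5}
Shortest distance to 2 = 6, path = [0, 3, 2]


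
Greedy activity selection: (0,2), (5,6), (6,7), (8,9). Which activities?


Greedy: pick earliest-ending, then skip overlaps.
Selected (4 activities): [(0, 2), (5, 6), (6, 7), (8, 9)]


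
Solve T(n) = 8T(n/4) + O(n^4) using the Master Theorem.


a=8, b=4, c=4. log_4(8)=1.5 < c=4. Case 3: O(n^c) = O(n^4)
Complexity: O(n^4)


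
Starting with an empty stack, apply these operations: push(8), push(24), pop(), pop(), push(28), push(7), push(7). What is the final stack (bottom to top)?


push(8) -> [8]
push(24) -> [8, 24]
pop() returns 24 -> [8]
pop() returns 8 -> []
push(28) -> [28]
push(7) -> [28, 7]
push(7) -> [28, 7, 7]
Final stack (bottom to top): [28, 7, 7]


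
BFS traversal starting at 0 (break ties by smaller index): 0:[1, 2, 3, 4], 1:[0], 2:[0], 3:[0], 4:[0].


BFS queue: start with [0]
Visit order: [0, 1, 2, 3, 4]


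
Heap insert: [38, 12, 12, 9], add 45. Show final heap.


Append 45: [38, 12, 12, 9, 45]
Bubble up: swap idx 4(45) with idx 1(12); swap idx 1(45) with idx 0(38)
Result: [45, 38, 12, 9, 12]


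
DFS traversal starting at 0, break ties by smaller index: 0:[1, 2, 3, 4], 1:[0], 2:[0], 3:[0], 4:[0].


DFS stack-based: start with [0]
Visit order: [0, 1, 2, 3, 4]


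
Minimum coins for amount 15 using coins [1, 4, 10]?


dp[0]=0; dp[i]=1+min(dp[i-c] for c in coins)
...dp[10]=1, dp[11]=2, dp[12]=3, dp[13]=4, dp[14]=2, dp[15]=3
Minimum coins for 15 = 3


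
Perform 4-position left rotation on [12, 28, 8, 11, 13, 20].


Left rotate by 4: [13, 20, 12, 28, 8, 11]


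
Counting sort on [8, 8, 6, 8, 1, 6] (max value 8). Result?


Count array: [0, 1, 0, 0, 0, 0, 2, 0, 3]
Reconstruct: [1, 6, 6, 8, 8, 8]


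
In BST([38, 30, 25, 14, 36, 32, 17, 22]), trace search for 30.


BST root = 38
Search for 30: compare at each node
Path: [38, 30]


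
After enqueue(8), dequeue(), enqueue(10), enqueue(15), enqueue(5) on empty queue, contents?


enqueue(8) -> [8]
dequeue() returns 8 -> []
enqueue(10) -> [10]
enqueue(15) -> [10, 15]
enqueue(5) -> [10, 15, 5]
Final queue (front to back): [10, 15, 5]


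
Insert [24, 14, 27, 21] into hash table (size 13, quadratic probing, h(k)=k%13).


Insertions: 24->slot 11; 14->slot 1; 27->slot 2; 21->slot 8
Table: [None, 14, 27, None, None, None, None, None, 21, None, None, 24, None]


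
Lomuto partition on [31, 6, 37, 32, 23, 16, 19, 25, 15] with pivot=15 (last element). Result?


Elements <= 15 go left of pivot.
Result: [6, 15, 37, 32, 23, 16, 19, 25, 31], pivot at index 1


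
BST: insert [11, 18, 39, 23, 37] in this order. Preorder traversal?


Root = 11; build tree by BST insertion.
Preorder traversal: [11, 18, 39, 23, 37]


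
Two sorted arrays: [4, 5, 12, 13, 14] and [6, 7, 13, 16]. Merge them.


Compare heads, take smaller each step.
Merged: [4, 5, 6, 7, 12, 13, 13, 14, 16]


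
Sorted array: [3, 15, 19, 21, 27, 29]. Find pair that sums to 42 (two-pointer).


Two pointers: lo=0, hi=5
Found pair: (15, 27) summing to 42


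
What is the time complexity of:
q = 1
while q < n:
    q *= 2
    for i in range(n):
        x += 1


Per nesting level: O(log n) * O(n) = O(n log n)
Complexity: O(n log n)


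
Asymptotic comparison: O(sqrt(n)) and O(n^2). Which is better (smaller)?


sublinear grows slower than quadratic
O(sqrt(n)) is asymptotically smaller; O(n^2) grows faster


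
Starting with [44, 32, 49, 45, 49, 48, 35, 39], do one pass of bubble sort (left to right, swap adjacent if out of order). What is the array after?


After one pass: [32, 44, 45, 49, 48, 35, 39, 49]


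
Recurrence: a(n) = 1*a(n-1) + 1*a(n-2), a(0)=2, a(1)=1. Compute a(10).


Build bottom-up:
...a(8)=47, a(9)=76, a(10)=1*76+1*47=123


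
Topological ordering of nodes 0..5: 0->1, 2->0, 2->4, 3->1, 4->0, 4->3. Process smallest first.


Kahn's algorithm, process smallest node first
Order: [2, 4, 0, 3, 1, 5]


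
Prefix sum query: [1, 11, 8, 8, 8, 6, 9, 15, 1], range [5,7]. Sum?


Prefix sums: [0, 1, 12, 20, 28, 36, 42, 51, 66, 67]
Sum[5..7] = prefix[8] - prefix[5] = 66 - 36 = 30


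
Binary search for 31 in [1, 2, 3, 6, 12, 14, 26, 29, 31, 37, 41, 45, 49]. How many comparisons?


Search for 31:
[0,12] mid=6 arr[6]=26
[7,12] mid=9 arr[9]=37
[7,8] mid=7 arr[7]=29
[8,8] mid=8 arr[8]=31
Total: 4 comparisons


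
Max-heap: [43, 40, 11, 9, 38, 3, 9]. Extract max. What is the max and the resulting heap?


Max = 43
Replace root with last, heapify down
Resulting heap: [40, 38, 11, 9, 9, 3]


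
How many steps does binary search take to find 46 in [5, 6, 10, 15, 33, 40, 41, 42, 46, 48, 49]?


Search for 46:
[0,10] mid=5 arr[5]=40
[6,10] mid=8 arr[8]=46
Total: 2 comparisons


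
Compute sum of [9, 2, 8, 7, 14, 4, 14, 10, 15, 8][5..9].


Prefix sums: [0, 9, 11, 19, 26, 40, 44, 58, 68, 83, 91]
Sum[5..9] = prefix[10] - prefix[5] = 91 - 40 = 51


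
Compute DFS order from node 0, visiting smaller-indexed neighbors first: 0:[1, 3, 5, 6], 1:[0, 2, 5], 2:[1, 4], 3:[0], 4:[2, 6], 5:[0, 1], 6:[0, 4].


DFS stack-based: start with [0]
Visit order: [0, 1, 2, 4, 6, 5, 3]


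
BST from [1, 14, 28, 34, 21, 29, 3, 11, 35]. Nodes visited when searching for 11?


BST root = 1
Search for 11: compare at each node
Path: [1, 14, 3, 11]


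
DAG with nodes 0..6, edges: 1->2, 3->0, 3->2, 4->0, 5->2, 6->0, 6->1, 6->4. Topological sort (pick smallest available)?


Kahn's algorithm, process smallest node first
Order: [3, 5, 6, 1, 2, 4, 0]


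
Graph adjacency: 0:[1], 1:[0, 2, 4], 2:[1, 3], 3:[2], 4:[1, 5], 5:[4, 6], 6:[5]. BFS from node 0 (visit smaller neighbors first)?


BFS queue: start with [0]
Visit order: [0, 1, 2, 4, 3, 5, 6]


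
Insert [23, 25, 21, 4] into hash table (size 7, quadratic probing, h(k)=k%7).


Insertions: 23->slot 2; 25->slot 4; 21->slot 0; 4->slot 5
Table: [21, None, 23, None, 25, 4, None]


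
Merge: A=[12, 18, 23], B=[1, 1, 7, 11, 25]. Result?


Compare heads, take smaller each step.
Merged: [1, 1, 7, 11, 12, 18, 23, 25]


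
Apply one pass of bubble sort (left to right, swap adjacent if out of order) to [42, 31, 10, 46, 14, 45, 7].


After one pass: [31, 10, 42, 14, 45, 7, 46]


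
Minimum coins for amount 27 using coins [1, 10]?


dp[0]=0; dp[i]=1+min(dp[i-c] for c in coins)
...dp[22]=4, dp[23]=5, dp[24]=6, dp[25]=7, dp[26]=8, dp[27]=9
Minimum coins for 27 = 9


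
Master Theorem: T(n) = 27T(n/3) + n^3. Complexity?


a=27, b=3, c=3. log_3(27)=3 = c=3. Case 2: O(n^c log n) = O(n^3 log n)
Complexity: O(n^3 log n)


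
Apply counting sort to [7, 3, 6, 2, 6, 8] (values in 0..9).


Count array: [0, 0, 1, 1, 0, 0, 2, 1, 1, 0]
Reconstruct: [2, 3, 6, 6, 7, 8]


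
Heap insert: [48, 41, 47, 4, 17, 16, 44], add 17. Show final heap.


Append 17: [48, 41, 47, 4, 17, 16, 44, 17]
Bubble up: swap idx 7(17) with idx 3(4)
Result: [48, 41, 47, 17, 17, 16, 44, 4]


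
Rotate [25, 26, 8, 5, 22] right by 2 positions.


Right rotate by 2: [5, 22, 25, 26, 8]


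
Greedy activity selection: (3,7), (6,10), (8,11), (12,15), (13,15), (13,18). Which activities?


Greedy: pick earliest-ending, then skip overlaps.
Selected (3 activities): [(3, 7), (8, 11), (12, 15)]


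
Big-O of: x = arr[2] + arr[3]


Analysis: constant-time operation, no loop
Complexity: O(1)


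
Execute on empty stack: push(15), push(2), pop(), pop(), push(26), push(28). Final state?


push(15) -> [15]
push(2) -> [15, 2]
pop() returns 2 -> [15]
pop() returns 15 -> []
push(26) -> [26]
push(28) -> [26, 28]
Final stack (bottom to top): [26, 28]


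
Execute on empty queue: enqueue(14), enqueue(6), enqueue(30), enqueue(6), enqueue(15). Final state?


enqueue(14) -> [14]
enqueue(6) -> [14, 6]
enqueue(30) -> [14, 6, 30]
enqueue(6) -> [14, 6, 30, 6]
enqueue(15) -> [14, 6, 30, 6, 15]
Final queue (front to back): [14, 6, 30, 6, 15]


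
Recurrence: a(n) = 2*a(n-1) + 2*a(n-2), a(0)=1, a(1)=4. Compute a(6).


Build bottom-up:
...a(4)=76, a(5)=208, a(6)=2*208+2*76=568


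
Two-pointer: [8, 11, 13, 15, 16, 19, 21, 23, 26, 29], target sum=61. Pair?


Two pointers: lo=0, hi=9
No pair sums to 61


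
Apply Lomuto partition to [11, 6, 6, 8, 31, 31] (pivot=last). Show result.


Elements <= 31 go left of pivot.
Result: [11, 6, 6, 8, 31, 31], pivot at index 5


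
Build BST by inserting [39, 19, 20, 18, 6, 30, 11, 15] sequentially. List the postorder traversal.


Root = 39; build tree by BST insertion.
Postorder traversal: [15, 11, 6, 18, 30, 20, 19, 39]


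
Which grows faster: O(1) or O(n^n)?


constant grows slower than n^n
O(1) is asymptotically smaller; O(n^n) grows faster


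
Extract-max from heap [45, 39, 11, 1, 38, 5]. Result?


Max = 45
Replace root with last, heapify down
Resulting heap: [39, 38, 11, 1, 5]


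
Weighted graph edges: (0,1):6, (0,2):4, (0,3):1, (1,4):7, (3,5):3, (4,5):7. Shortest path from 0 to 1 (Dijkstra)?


Dijkstra from 0:
Distances: {0: 0, 1: 6, 2: 4, 3: 1, 4: 11, 5: 4}
Shortest distance to 1 = 6, path = [0, 1]


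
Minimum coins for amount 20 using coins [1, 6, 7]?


dp[0]=0; dp[i]=1+min(dp[i-c] for c in coins)
...dp[15]=3, dp[16]=4, dp[17]=5, dp[18]=3, dp[19]=3, dp[20]=3
Minimum coins for 20 = 3


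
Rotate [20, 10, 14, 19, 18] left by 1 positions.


Left rotate by 1: [10, 14, 19, 18, 20]


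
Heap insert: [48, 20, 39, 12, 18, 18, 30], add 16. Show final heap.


Append 16: [48, 20, 39, 12, 18, 18, 30, 16]
Bubble up: swap idx 7(16) with idx 3(12)
Result: [48, 20, 39, 16, 18, 18, 30, 12]


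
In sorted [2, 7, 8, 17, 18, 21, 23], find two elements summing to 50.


Two pointers: lo=0, hi=6
No pair sums to 50


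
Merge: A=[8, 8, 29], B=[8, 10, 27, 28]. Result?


Compare heads, take smaller each step.
Merged: [8, 8, 8, 10, 27, 28, 29]


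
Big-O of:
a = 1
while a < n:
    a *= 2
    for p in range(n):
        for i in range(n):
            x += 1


Per nesting level: O(log n) * O(n) * O(n) = O(n^2 log n)
Complexity: O(n^2 log n)


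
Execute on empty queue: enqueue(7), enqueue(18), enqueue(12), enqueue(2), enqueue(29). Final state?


enqueue(7) -> [7]
enqueue(18) -> [7, 18]
enqueue(12) -> [7, 18, 12]
enqueue(2) -> [7, 18, 12, 2]
enqueue(29) -> [7, 18, 12, 2, 29]
Final queue (front to back): [7, 18, 12, 2, 29]


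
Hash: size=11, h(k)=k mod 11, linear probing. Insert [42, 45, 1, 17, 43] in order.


Insertions: 42->slot 9; 45->slot 1; 1->slot 2; 17->slot 6; 43->slot 10
Table: [None, 45, 1, None, None, None, 17, None, None, 42, 43]


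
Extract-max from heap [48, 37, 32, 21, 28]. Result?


Max = 48
Replace root with last, heapify down
Resulting heap: [37, 28, 32, 21]


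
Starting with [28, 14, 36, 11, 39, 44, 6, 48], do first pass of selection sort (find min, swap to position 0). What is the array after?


After one pass: [6, 14, 36, 11, 39, 44, 28, 48]


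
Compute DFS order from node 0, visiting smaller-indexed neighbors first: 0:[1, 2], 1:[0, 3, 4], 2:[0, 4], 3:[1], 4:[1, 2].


DFS stack-based: start with [0]
Visit order: [0, 1, 3, 4, 2]


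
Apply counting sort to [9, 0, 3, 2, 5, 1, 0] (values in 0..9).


Count array: [2, 1, 1, 1, 0, 1, 0, 0, 0, 1]
Reconstruct: [0, 0, 1, 2, 3, 5, 9]


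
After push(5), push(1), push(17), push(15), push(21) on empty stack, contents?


push(5) -> [5]
push(1) -> [5, 1]
push(17) -> [5, 1, 17]
push(15) -> [5, 1, 17, 15]
push(21) -> [5, 1, 17, 15, 21]
Final stack (bottom to top): [5, 1, 17, 15, 21]


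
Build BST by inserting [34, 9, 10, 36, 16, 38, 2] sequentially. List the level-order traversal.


Root = 34; build tree by BST insertion.
Level-Order traversal: [34, 9, 36, 2, 10, 38, 16]


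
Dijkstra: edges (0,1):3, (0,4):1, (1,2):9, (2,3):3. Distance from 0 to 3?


Dijkstra from 0:
Distances: {0: 0, 1: 3, 2: 12, 3: 15, 4: 1}
Shortest distance to 3 = 15, path = [0, 1, 2, 3]


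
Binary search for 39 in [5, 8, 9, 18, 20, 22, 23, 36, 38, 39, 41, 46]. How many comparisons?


Search for 39:
[0,11] mid=5 arr[5]=22
[6,11] mid=8 arr[8]=38
[9,11] mid=10 arr[10]=41
[9,9] mid=9 arr[9]=39
Total: 4 comparisons


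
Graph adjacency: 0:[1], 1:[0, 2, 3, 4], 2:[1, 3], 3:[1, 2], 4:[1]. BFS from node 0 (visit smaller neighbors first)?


BFS queue: start with [0]
Visit order: [0, 1, 2, 3, 4]


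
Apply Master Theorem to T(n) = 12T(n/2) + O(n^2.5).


a=12, b=2, c=2.5. log_2(12)=3.585 > c=2.5. Case 1: O(n^log_b(a)) = O(n^3.585)
Complexity: O(n^3.585)


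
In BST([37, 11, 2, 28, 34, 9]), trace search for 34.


BST root = 37
Search for 34: compare at each node
Path: [37, 11, 28, 34]


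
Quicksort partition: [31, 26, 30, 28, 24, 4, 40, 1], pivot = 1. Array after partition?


Elements <= 1 go left of pivot.
Result: [1, 26, 30, 28, 24, 4, 40, 31], pivot at index 0


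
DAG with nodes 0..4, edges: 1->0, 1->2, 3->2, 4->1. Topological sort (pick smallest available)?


Kahn's algorithm, process smallest node first
Order: [3, 4, 1, 0, 2]


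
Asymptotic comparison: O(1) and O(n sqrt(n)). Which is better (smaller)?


constant grows slower than n^1.5
O(1) is asymptotically smaller; O(n sqrt(n)) grows faster


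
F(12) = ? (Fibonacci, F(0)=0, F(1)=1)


F(n)=F(n-1)+F(n-2)
...F(10)=55, F(11)=89, F(12)=144


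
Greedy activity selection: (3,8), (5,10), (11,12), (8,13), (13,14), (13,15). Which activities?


Greedy: pick earliest-ending, then skip overlaps.
Selected (3 activities): [(3, 8), (11, 12), (13, 14)]


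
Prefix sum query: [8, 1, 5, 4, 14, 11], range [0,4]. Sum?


Prefix sums: [0, 8, 9, 14, 18, 32, 43]
Sum[0..4] = prefix[5] - prefix[0] = 32 - 0 = 32


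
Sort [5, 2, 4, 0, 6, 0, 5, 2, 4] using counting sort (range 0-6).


Count array: [2, 0, 2, 0, 2, 2, 1]
Reconstruct: [0, 0, 2, 2, 4, 4, 5, 5, 6]


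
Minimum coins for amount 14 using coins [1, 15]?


dp[0]=0; dp[i]=1+min(dp[i-c] for c in coins)
...dp[9]=9, dp[10]=10, dp[11]=11, dp[12]=12, dp[13]=13, dp[14]=14
Minimum coins for 14 = 14


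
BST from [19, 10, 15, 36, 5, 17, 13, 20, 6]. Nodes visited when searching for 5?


BST root = 19
Search for 5: compare at each node
Path: [19, 10, 5]


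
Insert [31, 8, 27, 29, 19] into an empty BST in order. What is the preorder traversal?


Root = 31; build tree by BST insertion.
Preorder traversal: [31, 8, 27, 19, 29]


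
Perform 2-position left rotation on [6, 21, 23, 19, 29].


Left rotate by 2: [23, 19, 29, 6, 21]


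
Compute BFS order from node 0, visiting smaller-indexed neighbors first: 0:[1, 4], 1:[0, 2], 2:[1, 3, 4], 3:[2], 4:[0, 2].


BFS queue: start with [0]
Visit order: [0, 1, 4, 2, 3]


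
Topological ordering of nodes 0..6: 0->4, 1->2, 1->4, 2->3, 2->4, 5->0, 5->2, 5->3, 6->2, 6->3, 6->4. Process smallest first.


Kahn's algorithm, process smallest node first
Order: [1, 5, 0, 6, 2, 3, 4]


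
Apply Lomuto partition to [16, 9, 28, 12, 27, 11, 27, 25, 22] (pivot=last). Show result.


Elements <= 22 go left of pivot.
Result: [16, 9, 12, 11, 22, 28, 27, 25, 27], pivot at index 4


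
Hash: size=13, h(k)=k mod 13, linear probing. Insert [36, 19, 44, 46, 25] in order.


Insertions: 36->slot 10; 19->slot 6; 44->slot 5; 46->slot 7; 25->slot 12
Table: [None, None, None, None, None, 44, 19, 46, None, None, 36, None, 25]


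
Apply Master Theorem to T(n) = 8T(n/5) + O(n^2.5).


a=8, b=5, c=2.5. log_5(8)=1.292 < c=2.5. Case 3: O(n^c) = O(n^2.500)
Complexity: O(n^2.500)


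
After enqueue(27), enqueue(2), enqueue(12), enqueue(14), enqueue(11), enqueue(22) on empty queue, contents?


enqueue(27) -> [27]
enqueue(2) -> [27, 2]
enqueue(12) -> [27, 2, 12]
enqueue(14) -> [27, 2, 12, 14]
enqueue(11) -> [27, 2, 12, 14, 11]
enqueue(22) -> [27, 2, 12, 14, 11, 22]
Final queue (front to back): [27, 2, 12, 14, 11, 22]


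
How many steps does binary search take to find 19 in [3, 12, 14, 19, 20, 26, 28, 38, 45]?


Search for 19:
[0,8] mid=4 arr[4]=20
[0,3] mid=1 arr[1]=12
[2,3] mid=2 arr[2]=14
[3,3] mid=3 arr[3]=19
Total: 4 comparisons


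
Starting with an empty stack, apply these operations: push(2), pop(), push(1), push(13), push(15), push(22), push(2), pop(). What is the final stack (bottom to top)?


push(2) -> [2]
pop() returns 2 -> []
push(1) -> [1]
push(13) -> [1, 13]
push(15) -> [1, 13, 15]
push(22) -> [1, 13, 15, 22]
push(2) -> [1, 13, 15, 22, 2]
pop() returns 2 -> [1, 13, 15, 22]
Final stack (bottom to top): [1, 13, 15, 22]


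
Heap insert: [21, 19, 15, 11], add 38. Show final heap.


Append 38: [21, 19, 15, 11, 38]
Bubble up: swap idx 4(38) with idx 1(19); swap idx 1(38) with idx 0(21)
Result: [38, 21, 15, 11, 19]


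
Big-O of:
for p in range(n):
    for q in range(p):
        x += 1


Per nesting level: O(n) * O(n) [triangular over p] = O(n^2)
Complexity: O(n^2)


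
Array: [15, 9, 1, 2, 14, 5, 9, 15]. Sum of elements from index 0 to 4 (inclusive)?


Prefix sums: [0, 15, 24, 25, 27, 41, 46, 55, 70]
Sum[0..4] = prefix[5] - prefix[0] = 41 - 0 = 41


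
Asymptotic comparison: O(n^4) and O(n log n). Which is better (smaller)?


linearithmic grows slower than quartic
O(n log n) is asymptotically smaller; O(n^4) grows faster


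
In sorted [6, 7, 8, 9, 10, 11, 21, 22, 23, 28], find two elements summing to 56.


Two pointers: lo=0, hi=9
No pair sums to 56


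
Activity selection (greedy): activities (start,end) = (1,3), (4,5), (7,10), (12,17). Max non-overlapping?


Greedy: pick earliest-ending, then skip overlaps.
Selected (4 activities): [(1, 3), (4, 5), (7, 10), (12, 17)]


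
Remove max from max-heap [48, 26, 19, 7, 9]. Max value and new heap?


Max = 48
Replace root with last, heapify down
Resulting heap: [26, 9, 19, 7]


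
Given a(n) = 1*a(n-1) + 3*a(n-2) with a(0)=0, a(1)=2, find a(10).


Build bottom-up:
...a(8)=434, a(9)=1016, a(10)=1*1016+3*434=2318


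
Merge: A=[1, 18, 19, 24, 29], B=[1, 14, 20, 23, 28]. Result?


Compare heads, take smaller each step.
Merged: [1, 1, 14, 18, 19, 20, 23, 24, 28, 29]


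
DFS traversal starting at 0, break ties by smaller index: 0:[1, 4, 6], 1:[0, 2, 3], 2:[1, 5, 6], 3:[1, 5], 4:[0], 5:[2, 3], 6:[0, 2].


DFS stack-based: start with [0]
Visit order: [0, 1, 2, 5, 3, 6, 4]


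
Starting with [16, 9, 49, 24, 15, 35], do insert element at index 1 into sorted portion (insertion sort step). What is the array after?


After one pass: [9, 16, 49, 24, 15, 35]


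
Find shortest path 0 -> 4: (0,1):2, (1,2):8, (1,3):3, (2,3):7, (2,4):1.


Dijkstra from 0:
Distances: {0: 0, 1: 2, 2: 10, 3: 5, 4: 11}
Shortest distance to 4 = 11, path = [0, 1, 2, 4]


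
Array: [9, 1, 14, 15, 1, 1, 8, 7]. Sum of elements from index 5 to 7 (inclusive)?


Prefix sums: [0, 9, 10, 24, 39, 40, 41, 49, 56]
Sum[5..7] = prefix[8] - prefix[5] = 56 - 40 = 16


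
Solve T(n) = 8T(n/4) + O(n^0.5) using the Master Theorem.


a=8, b=4, c=0.5. log_4(8)=1.5 > c=0.5. Case 1: O(n^log_b(a)) = O(n^1.500)
Complexity: O(n^1.500)


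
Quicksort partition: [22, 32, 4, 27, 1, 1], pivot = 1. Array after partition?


Elements <= 1 go left of pivot.
Result: [1, 1, 4, 27, 22, 32], pivot at index 1


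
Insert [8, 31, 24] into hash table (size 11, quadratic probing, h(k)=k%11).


Insertions: 8->slot 8; 31->slot 9; 24->slot 2
Table: [None, None, 24, None, None, None, None, None, 8, 31, None]


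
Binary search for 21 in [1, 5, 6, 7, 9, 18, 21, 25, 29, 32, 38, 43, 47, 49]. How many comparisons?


Search for 21:
[0,13] mid=6 arr[6]=21
Total: 1 comparisons


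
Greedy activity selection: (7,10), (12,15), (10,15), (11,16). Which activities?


Greedy: pick earliest-ending, then skip overlaps.
Selected (2 activities): [(7, 10), (12, 15)]


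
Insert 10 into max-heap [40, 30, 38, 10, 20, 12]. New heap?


Append 10: [40, 30, 38, 10, 20, 12, 10]
Bubble up: no swaps needed
Result: [40, 30, 38, 10, 20, 12, 10]


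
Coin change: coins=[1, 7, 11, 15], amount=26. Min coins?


dp[0]=0; dp[i]=1+min(dp[i-c] for c in coins)
...dp[21]=3, dp[22]=2, dp[23]=3, dp[24]=4, dp[25]=3, dp[26]=2
Minimum coins for 26 = 2


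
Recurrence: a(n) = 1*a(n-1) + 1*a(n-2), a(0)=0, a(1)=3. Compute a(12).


Build bottom-up:
...a(10)=165, a(11)=267, a(12)=1*267+1*165=432


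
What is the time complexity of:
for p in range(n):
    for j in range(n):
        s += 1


Per nesting level: O(n) * O(n) = O(n^2)
Complexity: O(n^2)


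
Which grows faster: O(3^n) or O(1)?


constant grows slower than exponential (base 3)
O(1) is asymptotically smaller; O(3^n) grows faster


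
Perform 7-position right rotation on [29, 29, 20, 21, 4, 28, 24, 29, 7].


Right rotate by 7: [20, 21, 4, 28, 24, 29, 7, 29, 29]


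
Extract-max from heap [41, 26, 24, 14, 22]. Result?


Max = 41
Replace root with last, heapify down
Resulting heap: [26, 22, 24, 14]


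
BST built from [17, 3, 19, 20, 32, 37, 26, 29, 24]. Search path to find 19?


BST root = 17
Search for 19: compare at each node
Path: [17, 19]


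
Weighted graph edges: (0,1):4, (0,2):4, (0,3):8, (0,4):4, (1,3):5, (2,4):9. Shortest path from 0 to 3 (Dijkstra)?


Dijkstra from 0:
Distances: {0: 0, 1: 4, 2: 4, 3: 8, 4: 4}
Shortest distance to 3 = 8, path = [0, 3]


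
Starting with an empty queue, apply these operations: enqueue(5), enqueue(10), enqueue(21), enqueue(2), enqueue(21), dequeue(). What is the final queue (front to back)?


enqueue(5) -> [5]
enqueue(10) -> [5, 10]
enqueue(21) -> [5, 10, 21]
enqueue(2) -> [5, 10, 21, 2]
enqueue(21) -> [5, 10, 21, 2, 21]
dequeue() returns 5 -> [10, 21, 2, 21]
Final queue (front to back): [10, 21, 2, 21]


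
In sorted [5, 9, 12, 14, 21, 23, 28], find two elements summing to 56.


Two pointers: lo=0, hi=6
No pair sums to 56


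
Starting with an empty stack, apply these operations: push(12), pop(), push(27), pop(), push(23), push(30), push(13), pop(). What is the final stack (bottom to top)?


push(12) -> [12]
pop() returns 12 -> []
push(27) -> [27]
pop() returns 27 -> []
push(23) -> [23]
push(30) -> [23, 30]
push(13) -> [23, 30, 13]
pop() returns 13 -> [23, 30]
Final stack (bottom to top): [23, 30]


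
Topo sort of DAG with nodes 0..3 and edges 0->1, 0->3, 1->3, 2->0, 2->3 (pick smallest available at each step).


Kahn's algorithm, process smallest node first
Order: [2, 0, 1, 3]


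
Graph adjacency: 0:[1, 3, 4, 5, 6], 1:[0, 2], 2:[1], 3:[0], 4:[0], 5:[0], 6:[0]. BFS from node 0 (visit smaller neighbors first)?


BFS queue: start with [0]
Visit order: [0, 1, 3, 4, 5, 6, 2]


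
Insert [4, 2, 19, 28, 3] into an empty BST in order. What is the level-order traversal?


Root = 4; build tree by BST insertion.
Level-Order traversal: [4, 2, 19, 3, 28]


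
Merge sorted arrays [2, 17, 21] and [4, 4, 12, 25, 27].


Compare heads, take smaller each step.
Merged: [2, 4, 4, 12, 17, 21, 25, 27]


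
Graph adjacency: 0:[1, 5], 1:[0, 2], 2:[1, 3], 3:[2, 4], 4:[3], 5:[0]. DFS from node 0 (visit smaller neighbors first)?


DFS stack-based: start with [0]
Visit order: [0, 1, 2, 3, 4, 5]


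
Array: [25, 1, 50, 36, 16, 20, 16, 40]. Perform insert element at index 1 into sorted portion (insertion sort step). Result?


After one pass: [1, 25, 50, 36, 16, 20, 16, 40]


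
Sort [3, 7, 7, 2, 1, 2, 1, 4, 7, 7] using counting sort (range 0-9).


Count array: [0, 2, 2, 1, 1, 0, 0, 4, 0, 0]
Reconstruct: [1, 1, 2, 2, 3, 4, 7, 7, 7, 7]


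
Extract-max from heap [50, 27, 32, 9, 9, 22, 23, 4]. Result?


Max = 50
Replace root with last, heapify down
Resulting heap: [32, 27, 23, 9, 9, 22, 4]


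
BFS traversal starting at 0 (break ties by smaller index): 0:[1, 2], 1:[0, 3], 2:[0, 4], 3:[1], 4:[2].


BFS queue: start with [0]
Visit order: [0, 1, 2, 3, 4]


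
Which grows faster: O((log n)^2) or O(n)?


polylogarithmic grows slower than linear
O((log n)^2) is asymptotically smaller; O(n) grows faster


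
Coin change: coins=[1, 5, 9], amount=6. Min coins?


dp[0]=0; dp[i]=1+min(dp[i-c] for c in coins)
...dp[1]=1, dp[2]=2, dp[3]=3, dp[4]=4, dp[5]=1, dp[6]=2
Minimum coins for 6 = 2


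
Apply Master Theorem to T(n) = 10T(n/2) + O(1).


a=10, b=2, c=0. log_2(10)=3.322 > c=0. Case 1: O(n^log_b(a)) = O(n^3.322)
Complexity: O(n^3.322)


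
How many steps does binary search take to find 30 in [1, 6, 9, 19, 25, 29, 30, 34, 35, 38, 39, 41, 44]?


Search for 30:
[0,12] mid=6 arr[6]=30
Total: 1 comparisons


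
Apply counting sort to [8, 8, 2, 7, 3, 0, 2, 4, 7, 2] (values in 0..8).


Count array: [1, 0, 3, 1, 1, 0, 0, 2, 2]
Reconstruct: [0, 2, 2, 2, 3, 4, 7, 7, 8, 8]


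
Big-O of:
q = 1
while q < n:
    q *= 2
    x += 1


Per nesting level: O(log n) = O(log n)
Complexity: O(log n)


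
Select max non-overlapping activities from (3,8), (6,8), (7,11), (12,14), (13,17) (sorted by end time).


Greedy: pick earliest-ending, then skip overlaps.
Selected (2 activities): [(3, 8), (12, 14)]


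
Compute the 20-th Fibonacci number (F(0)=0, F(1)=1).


F(n)=F(n-1)+F(n-2)
...F(18)=2584, F(19)=4181, F(20)=6765


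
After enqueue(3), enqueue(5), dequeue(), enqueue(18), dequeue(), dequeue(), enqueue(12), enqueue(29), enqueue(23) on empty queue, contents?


enqueue(3) -> [3]
enqueue(5) -> [3, 5]
dequeue() returns 3 -> [5]
enqueue(18) -> [5, 18]
dequeue() returns 5 -> [18]
dequeue() returns 18 -> []
enqueue(12) -> [12]
enqueue(29) -> [12, 29]
enqueue(23) -> [12, 29, 23]
Final queue (front to back): [12, 29, 23]


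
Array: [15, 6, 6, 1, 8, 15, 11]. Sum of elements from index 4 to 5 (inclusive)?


Prefix sums: [0, 15, 21, 27, 28, 36, 51, 62]
Sum[4..5] = prefix[6] - prefix[4] = 51 - 28 = 23


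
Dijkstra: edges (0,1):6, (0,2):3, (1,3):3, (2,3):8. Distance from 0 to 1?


Dijkstra from 0:
Distances: {0: 0, 1: 6, 2: 3, 3: 9}
Shortest distance to 1 = 6, path = [0, 1]


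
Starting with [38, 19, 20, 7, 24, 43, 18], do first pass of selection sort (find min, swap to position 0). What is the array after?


After one pass: [7, 19, 20, 38, 24, 43, 18]


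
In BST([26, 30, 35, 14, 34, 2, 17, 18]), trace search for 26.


BST root = 26
Search for 26: compare at each node
Path: [26]


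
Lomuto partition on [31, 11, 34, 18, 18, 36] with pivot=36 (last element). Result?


Elements <= 36 go left of pivot.
Result: [31, 11, 34, 18, 18, 36], pivot at index 5


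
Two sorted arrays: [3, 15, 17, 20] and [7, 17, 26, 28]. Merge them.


Compare heads, take smaller each step.
Merged: [3, 7, 15, 17, 17, 20, 26, 28]


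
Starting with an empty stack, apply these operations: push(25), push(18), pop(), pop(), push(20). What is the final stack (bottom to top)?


push(25) -> [25]
push(18) -> [25, 18]
pop() returns 18 -> [25]
pop() returns 25 -> []
push(20) -> [20]
Final stack (bottom to top): [20]


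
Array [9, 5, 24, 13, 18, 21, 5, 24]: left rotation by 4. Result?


Left rotate by 4: [18, 21, 5, 24, 9, 5, 24, 13]


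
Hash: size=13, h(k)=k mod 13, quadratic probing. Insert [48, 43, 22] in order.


Insertions: 48->slot 9; 43->slot 4; 22->slot 10
Table: [None, None, None, None, 43, None, None, None, None, 48, 22, None, None]


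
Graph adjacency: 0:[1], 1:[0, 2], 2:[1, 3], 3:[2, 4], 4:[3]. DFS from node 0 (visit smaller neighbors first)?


DFS stack-based: start with [0]
Visit order: [0, 1, 2, 3, 4]


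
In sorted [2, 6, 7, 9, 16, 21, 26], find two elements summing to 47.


Two pointers: lo=0, hi=6
Found pair: (21, 26) summing to 47


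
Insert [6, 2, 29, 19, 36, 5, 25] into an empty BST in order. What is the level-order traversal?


Root = 6; build tree by BST insertion.
Level-Order traversal: [6, 2, 29, 5, 19, 36, 25]


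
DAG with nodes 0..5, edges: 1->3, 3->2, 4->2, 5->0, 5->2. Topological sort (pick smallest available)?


Kahn's algorithm, process smallest node first
Order: [1, 3, 4, 5, 0, 2]


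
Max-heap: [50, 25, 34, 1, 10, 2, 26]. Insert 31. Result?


Append 31: [50, 25, 34, 1, 10, 2, 26, 31]
Bubble up: swap idx 7(31) with idx 3(1); swap idx 3(31) with idx 1(25)
Result: [50, 31, 34, 25, 10, 2, 26, 1]


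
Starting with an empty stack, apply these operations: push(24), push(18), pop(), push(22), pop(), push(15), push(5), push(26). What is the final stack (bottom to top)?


push(24) -> [24]
push(18) -> [24, 18]
pop() returns 18 -> [24]
push(22) -> [24, 22]
pop() returns 22 -> [24]
push(15) -> [24, 15]
push(5) -> [24, 15, 5]
push(26) -> [24, 15, 5, 26]
Final stack (bottom to top): [24, 15, 5, 26]


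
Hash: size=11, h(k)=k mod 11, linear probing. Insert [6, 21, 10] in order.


Insertions: 6->slot 6; 21->slot 10; 10->slot 0
Table: [10, None, None, None, None, None, 6, None, None, None, 21]


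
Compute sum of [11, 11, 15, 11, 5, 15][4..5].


Prefix sums: [0, 11, 22, 37, 48, 53, 68]
Sum[4..5] = prefix[6] - prefix[4] = 68 - 48 = 20


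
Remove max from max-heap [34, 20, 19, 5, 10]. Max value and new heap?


Max = 34
Replace root with last, heapify down
Resulting heap: [20, 10, 19, 5]


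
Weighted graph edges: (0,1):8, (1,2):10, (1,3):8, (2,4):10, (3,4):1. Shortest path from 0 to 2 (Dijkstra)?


Dijkstra from 0:
Distances: {0: 0, 1: 8, 2: 18, 3: 16, 4: 17}
Shortest distance to 2 = 18, path = [0, 1, 2]


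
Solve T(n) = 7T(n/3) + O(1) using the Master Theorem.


a=7, b=3, c=0. log_3(7)=1.771 > c=0. Case 1: O(n^log_b(a)) = O(n^1.771)
Complexity: O(n^1.771)


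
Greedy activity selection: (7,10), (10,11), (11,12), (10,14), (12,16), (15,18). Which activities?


Greedy: pick earliest-ending, then skip overlaps.
Selected (4 activities): [(7, 10), (10, 11), (11, 12), (12, 16)]


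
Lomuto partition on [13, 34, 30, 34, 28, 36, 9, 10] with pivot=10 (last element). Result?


Elements <= 10 go left of pivot.
Result: [9, 10, 30, 34, 28, 36, 13, 34], pivot at index 1


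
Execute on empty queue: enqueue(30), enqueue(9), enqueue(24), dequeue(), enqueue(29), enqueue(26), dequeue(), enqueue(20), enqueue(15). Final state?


enqueue(30) -> [30]
enqueue(9) -> [30, 9]
enqueue(24) -> [30, 9, 24]
dequeue() returns 30 -> [9, 24]
enqueue(29) -> [9, 24, 29]
enqueue(26) -> [9, 24, 29, 26]
dequeue() returns 9 -> [24, 29, 26]
enqueue(20) -> [24, 29, 26, 20]
enqueue(15) -> [24, 29, 26, 20, 15]
Final queue (front to back): [24, 29, 26, 20, 15]


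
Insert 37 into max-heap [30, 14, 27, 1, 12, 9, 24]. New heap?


Append 37: [30, 14, 27, 1, 12, 9, 24, 37]
Bubble up: swap idx 7(37) with idx 3(1); swap idx 3(37) with idx 1(14); swap idx 1(37) with idx 0(30)
Result: [37, 30, 27, 14, 12, 9, 24, 1]


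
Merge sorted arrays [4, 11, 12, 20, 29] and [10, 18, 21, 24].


Compare heads, take smaller each step.
Merged: [4, 10, 11, 12, 18, 20, 21, 24, 29]


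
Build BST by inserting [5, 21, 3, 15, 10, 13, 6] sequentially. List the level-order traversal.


Root = 5; build tree by BST insertion.
Level-Order traversal: [5, 3, 21, 15, 10, 6, 13]


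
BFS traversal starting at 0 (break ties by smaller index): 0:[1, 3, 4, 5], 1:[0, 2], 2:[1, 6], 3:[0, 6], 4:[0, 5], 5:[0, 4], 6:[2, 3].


BFS queue: start with [0]
Visit order: [0, 1, 3, 4, 5, 2, 6]


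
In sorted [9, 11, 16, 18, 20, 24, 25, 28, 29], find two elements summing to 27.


Two pointers: lo=0, hi=8
Found pair: (9, 18) summing to 27
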